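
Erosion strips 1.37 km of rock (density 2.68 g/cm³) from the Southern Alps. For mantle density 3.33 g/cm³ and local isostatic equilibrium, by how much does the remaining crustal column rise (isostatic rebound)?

Unloading: uplift u = e ρ_c/ρ_m = 1.37 km × 2.68/3.33 = 1.1 km.

1.1 km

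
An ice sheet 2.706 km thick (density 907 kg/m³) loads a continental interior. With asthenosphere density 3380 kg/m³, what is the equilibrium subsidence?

0.726 km

Equating mass per unit area of the two columns: the ice load ρ_ice t is balanced by mantle displaced below, ρ_m s.
s = t ρ_ice / ρ_m = 2.706 km × 907/3380 = 0.726 km.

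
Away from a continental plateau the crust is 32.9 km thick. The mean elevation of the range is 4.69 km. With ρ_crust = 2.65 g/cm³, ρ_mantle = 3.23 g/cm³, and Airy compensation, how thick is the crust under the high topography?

59 km

Root depth r = h ρ_c / (ρ_m − ρ_c) = 4.69 km × 2.65 / 0.58 = 21.43 km.
Total thickness = T + h + r = 32.9 km + 4.69 km + 21.43 km = 59 km.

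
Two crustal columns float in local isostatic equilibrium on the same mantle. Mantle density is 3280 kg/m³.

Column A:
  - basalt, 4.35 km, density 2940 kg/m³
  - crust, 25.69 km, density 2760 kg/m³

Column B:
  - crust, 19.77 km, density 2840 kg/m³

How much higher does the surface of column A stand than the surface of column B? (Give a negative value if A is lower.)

For any compensation level in the mantle, the mantle terms cancel and isostasy reduces to e = (Σt_A − Σt_B) − (Σ(ρt)_A − Σ(ρt)_B) / ρ_m.
Σt_A = 30.04 km; Σt_B = 19.77 km; Σ(ρt)_A = 83693.4; Σ(ρt)_B = 56146.8 (in km·kg/m³).
e = (30.04 − 19.77) − (83693.4 − 56146.8) / 3280 = 1.87 km.

1.87 km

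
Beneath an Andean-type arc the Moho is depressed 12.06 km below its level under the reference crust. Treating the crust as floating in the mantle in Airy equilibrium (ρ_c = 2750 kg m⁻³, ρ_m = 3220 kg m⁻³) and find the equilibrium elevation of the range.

2.06 km

For local isostatic compensation: ρ_c h = (ρ_m − ρ_c) r.
h = r (ρ_m − ρ_c) / ρ_c = 12.06 km × (3220 − 2750) / 2750 = 2.06 km.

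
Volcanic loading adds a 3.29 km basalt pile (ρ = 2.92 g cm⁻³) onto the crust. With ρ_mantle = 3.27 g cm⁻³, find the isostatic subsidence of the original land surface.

2.94 km

Subaerial loading: s = t ρ_load / ρ_m.
s = 3.29 km × 2.92/3.27 = 2.94 km.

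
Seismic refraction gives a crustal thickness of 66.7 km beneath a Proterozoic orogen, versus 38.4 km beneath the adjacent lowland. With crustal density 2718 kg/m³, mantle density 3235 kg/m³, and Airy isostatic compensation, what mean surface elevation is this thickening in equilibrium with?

4.52 km

Excess crust Δ = 66.7 km − 38.4 km = 28.3 km, split between elevation h and root r with h + r = Δ.
Airy balance ρ_c h = (ρ_m − ρ_c) r gives r = h ρ_c/(ρ_m − ρ_c), so h (1 + ρ_c/(ρ_m − ρ_c)) = Δ, i.e. h = Δ (ρ_m − ρ_c)/ρ_m.
h = 28.3 km × 517/3235 = 4.52 km.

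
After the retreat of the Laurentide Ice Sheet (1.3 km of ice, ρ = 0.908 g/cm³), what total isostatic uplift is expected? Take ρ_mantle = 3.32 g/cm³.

0.356 km

Removing the load lets mantle flow back in; uplift u satisfies ρ_ice t = ρ_m u.
u = t ρ_ice/ρ_m = 1.3 km × 0.908/3.32 = 0.356 km.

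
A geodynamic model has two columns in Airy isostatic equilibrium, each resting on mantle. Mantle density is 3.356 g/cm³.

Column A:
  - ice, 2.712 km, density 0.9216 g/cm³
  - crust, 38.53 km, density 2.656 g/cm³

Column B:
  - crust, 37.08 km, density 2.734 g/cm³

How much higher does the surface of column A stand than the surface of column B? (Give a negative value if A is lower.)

3.13 km

For any compensation level in the mantle, the mantle terms cancel and isostasy reduces to e = (Σt_A − Σt_B) − (Σ(ρt)_A − Σ(ρt)_B) / ρ_m.
Σt_A = 41.242 km; Σt_B = 37.08 km; Σ(ρt)_A = 104.835059; Σ(ρt)_B = 101.37672 (in km·g/cm³).
e = (41.242 − 37.08) − (104.835059 − 101.37672) / 3.356 = 3.13 km.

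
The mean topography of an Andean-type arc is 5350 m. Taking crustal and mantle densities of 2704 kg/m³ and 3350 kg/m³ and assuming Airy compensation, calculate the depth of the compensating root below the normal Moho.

In Airy isostatic equilibrium: the weight of the topography is balanced by the buoyancy of the root, ρ_c h = (ρ_m − ρ_c) r.
r = h · ρ_c / (ρ_m − ρ_c) = 5350 m × 2704 / (3350 − 2704) = 22400 m.

22400 m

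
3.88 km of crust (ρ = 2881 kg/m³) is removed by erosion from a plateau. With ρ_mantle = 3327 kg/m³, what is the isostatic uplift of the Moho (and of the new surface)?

Unloading: uplift u = e ρ_c/ρ_m = 3.88 km × 2881/3327 = 3.36 km.

3.36 km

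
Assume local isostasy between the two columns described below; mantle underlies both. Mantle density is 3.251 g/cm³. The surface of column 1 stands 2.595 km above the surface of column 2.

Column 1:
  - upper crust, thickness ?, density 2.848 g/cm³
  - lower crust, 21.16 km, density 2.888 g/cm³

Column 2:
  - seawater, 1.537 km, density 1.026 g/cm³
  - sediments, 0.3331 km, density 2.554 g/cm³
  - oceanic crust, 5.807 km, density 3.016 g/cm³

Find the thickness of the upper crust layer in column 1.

Take the compensation level at the base of the deeper column (depth z_c below the surface of column 1) and equate Σ ρ_i t_i down to z_c; mantle fills any gap and the z_c terms cancel.
Column 1: x×2.848 + 21.16×2.888 + (z_c − 21.16 − x)×3.251
Column 2: 2.595×0 + 1.537×1.026 + 0.3331×2.554 + 5.807×3.016 + (z_c − 2.595 − 7.6771)×3.251
The z_c×3.251 term appears on both sides and cancels. Collect the known terms of each column as K = Σ(ρt)_known − 3.251 × (depth of known layers): K_1 = 61.11008 − 3.251×21.16 = −7.68108; K_2 = 19.9416114 − 3.251×(2.595 + 7.6771) = −13.4529857.
Balance: K_1 − x×(3.251 − 2.848) = K_2, so x = (K_1 − K_2)/(3.251 − 2.848) = 5.77191/0.403 = 14.3 km.

14.3 km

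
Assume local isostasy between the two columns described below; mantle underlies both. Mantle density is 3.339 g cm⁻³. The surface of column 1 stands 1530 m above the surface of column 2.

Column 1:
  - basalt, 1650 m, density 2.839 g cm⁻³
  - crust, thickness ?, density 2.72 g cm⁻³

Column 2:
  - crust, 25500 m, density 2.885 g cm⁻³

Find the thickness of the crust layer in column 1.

25600 m

Take the compensation level at the base of the deeper column (depth z_c below the surface of column 1) and equate Σ ρ_i t_i down to z_c; mantle fills any gap and the z_c terms cancel.
Column 1: 1650×2.839 + x×2.72 + (z_c − 1650 − x)×3.339
Column 2: 1530×0 + 25500×2.885 + (z_c − 1530 − 25500)×3.339
The z_c×3.339 term appears on both sides and cancels. Collect the known terms of each column as K = Σ(ρt)_known − 3.339 × (depth of known layers): K_1 = 4684.35 − 3.339×1650 = −825; K_2 = 73567.5 − 3.339×(1530 + 25500) = −16685.67.
Balance: K_1 − x×(3.339 − 2.72) = K_2, so x = (K_1 − K_2)/(3.339 − 2.72) = 15860.7/0.619 = 25600 m.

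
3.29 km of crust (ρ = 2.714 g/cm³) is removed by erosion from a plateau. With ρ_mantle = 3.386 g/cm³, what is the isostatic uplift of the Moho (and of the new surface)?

2.64 km

Unloading: uplift u = e ρ_c/ρ_m = 3.29 km × 2.714/3.386 = 2.64 km.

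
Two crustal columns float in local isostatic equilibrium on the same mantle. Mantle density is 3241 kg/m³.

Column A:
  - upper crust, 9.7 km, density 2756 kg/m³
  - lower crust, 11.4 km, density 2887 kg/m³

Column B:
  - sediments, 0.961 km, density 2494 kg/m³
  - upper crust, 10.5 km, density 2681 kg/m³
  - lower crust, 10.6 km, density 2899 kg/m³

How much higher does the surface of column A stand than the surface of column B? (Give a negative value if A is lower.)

For any compensation level in the mantle, the mantle terms cancel and isostasy reduces to e = (Σt_A − Σt_B) − (Σ(ρt)_A − Σ(ρt)_B) / ρ_m.
Σt_A = 21.1 km; Σt_B = 22.061 km; Σ(ρt)_A = 59645; Σ(ρt)_B = 61276.634 (in km·kg/m³).
e = (21.1 − 22.061) − (59645 − 61276.634) / 3241 = −0.458 km.

−0.458 km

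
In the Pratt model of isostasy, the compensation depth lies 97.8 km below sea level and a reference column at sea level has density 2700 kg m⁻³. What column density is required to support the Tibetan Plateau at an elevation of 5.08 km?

Pratt balance: ρ_ref D = ρ (D + h).
ρ = ρ_ref D/(D + h) = 2700 × 97.8 km/(97.8 km + 5.08 km) = 2570 kg m⁻³.

2570 kg m⁻³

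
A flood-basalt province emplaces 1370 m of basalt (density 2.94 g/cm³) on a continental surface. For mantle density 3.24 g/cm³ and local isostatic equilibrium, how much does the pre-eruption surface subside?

Subaerial loading: s = t ρ_load / ρ_m.
s = 1370 m × 2.94/3.24 = 1240 m.

1240 m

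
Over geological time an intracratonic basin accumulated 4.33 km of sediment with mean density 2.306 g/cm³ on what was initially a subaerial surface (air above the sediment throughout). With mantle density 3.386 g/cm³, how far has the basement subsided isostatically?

Subaerial load: s = t ρ_sed / ρ_m = 4.33 km × 2.306/3.386 = 2.95 km.

2.95 km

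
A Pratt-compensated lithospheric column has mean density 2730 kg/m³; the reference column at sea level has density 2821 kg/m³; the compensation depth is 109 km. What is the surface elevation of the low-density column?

3.63 km

ρ_ref D = ρ (D + h) → h = D (ρ_ref − ρ)/ρ.
h = 109 km × (2821 − 2730)/2730 = 3.63 km.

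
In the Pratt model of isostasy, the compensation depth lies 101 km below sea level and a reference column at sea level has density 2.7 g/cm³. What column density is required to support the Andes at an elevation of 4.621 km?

Pratt balance: ρ_ref D = ρ (D + h).
ρ = ρ_ref D/(D + h) = 2.7 × 101 km/(101 km + 4.621 km) = 2.58 g/cm³.

2.58 g/cm³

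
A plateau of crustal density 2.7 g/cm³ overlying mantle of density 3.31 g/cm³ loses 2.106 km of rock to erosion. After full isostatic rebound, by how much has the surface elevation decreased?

Rebound u = e ρ_c/ρ_m = 2.106 km × 2.7/3.31 = 1.718 km.
Net surface drop = e − u = 2.106 km − 1.718 km = e (ρ_m − ρ_c)/ρ_m = 0.388 km.

0.388 km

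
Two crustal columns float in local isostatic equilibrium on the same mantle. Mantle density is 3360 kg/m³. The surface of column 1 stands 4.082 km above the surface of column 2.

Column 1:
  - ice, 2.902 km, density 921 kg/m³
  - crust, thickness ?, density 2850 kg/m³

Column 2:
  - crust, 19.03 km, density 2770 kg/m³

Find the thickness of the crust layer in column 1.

35 km

Take the compensation level at the base of the deeper column (depth z_c below the surface of column 1) and equate Σ ρ_i t_i down to z_c; mantle fills any gap and the z_c terms cancel.
Column 1: 2.902×921 + x×2850 + (z_c − 2.902 − x)×3360
Column 2: 4.082×0 + 19.03×2770 + (z_c − 4.082 − 19.03)×3360
The z_c×3360 term appears on both sides and cancels. Collect the known terms of each column as K = Σ(ρt)_known − 3360 × (depth of known layers): K_1 = 2672.742 − 3360×2.902 = −7077.978; K_2 = 52713.1 − 3360×(4.082 + 19.03) = −24943.22.
Balance: K_1 − x×(3360 − 2850) = K_2, so x = (K_1 − K_2)/(3360 − 2850) = 17865.2/510 = 35 km.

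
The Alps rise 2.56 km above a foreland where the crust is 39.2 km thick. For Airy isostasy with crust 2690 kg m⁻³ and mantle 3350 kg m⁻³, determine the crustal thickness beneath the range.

52.2 km

Root depth r = h ρ_c / (ρ_m − ρ_c) = 2.56 km × 2690 / 660 = 10.43 km.
Total thickness = T + h + r = 39.2 km + 2.56 km + 10.43 km = 52.2 km.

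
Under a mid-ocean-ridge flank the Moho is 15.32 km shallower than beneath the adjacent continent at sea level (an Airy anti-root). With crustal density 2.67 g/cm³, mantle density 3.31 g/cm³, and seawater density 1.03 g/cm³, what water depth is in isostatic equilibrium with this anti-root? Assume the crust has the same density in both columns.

Replacing a thickness d of crust by seawater at the top must be balanced by replacing crust with mantle at the base: d (ρ_c − ρ_w) = a (ρ_m − ρ_c).
d = a (ρ_m − ρ_c)/(ρ_c − ρ_w) = 15.32 km × 0.64/1.64 = 5.98 km.

5.98 km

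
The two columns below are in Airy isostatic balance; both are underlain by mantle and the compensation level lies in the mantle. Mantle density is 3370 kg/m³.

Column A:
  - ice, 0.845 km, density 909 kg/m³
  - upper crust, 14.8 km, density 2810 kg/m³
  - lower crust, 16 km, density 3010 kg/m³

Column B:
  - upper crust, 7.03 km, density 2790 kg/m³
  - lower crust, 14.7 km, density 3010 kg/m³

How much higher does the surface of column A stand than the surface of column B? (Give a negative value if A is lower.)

2.01 km

For any compensation level in the mantle, the mantle terms cancel and isostasy reduces to e = (Σt_A − Σt_B) − (Σ(ρt)_A − Σ(ρt)_B) / ρ_m.
Σt_A = 31.645 km; Σt_B = 21.73 km; Σ(ρt)_A = 90516.105; Σ(ρt)_B = 63860.7 (in km·kg/m³).
e = (31.645 − 21.73) − (90516.105 − 63860.7) / 3370 = 2.01 km.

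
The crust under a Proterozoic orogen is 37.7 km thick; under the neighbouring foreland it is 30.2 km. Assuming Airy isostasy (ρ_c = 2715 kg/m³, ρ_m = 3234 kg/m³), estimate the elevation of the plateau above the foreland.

1.2 km

Excess crust Δ = 37.7 km − 30.2 km = 7.5 km, split between elevation h and root r with h + r = Δ.
Airy balance ρ_c h = (ρ_m − ρ_c) r gives r = h ρ_c/(ρ_m − ρ_c), so h (1 + ρ_c/(ρ_m − ρ_c)) = Δ, i.e. h = Δ (ρ_m − ρ_c)/ρ_m.
h = 7.5 km × 519/3234 = 1.2 km.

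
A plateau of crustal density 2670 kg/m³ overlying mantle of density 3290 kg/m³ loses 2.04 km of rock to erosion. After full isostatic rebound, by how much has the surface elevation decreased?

0.384 km

Rebound u = e ρ_c/ρ_m = 2.04 km × 2670/3290 = 1.656 km.
Net surface drop = e − u = 2.04 km − 1.656 km = e (ρ_m − ρ_c)/ρ_m = 0.384 km.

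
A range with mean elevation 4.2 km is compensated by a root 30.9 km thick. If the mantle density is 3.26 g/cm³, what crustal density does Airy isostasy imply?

ρ_c h = (ρ_m − ρ_c) r → ρ_c (h + r) = ρ_m r → ρ_c = ρ_m r / (h + r).
ρ_c = 3.26 × 30.9 km / (4.2 km + 30.9 km) = 2.87 g/cm³.

2.87 g/cm³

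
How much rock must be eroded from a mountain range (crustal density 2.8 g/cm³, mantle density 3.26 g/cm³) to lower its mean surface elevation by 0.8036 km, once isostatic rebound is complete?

5.7 km

Net drop Δ = e − u = e − e ρ_c/ρ_m = e (ρ_m − ρ_c)/ρ_m.
e = Δ ρ_m/(ρ_m − ρ_c) = 0.8036 km × 3.26/0.46 = 5.7 km.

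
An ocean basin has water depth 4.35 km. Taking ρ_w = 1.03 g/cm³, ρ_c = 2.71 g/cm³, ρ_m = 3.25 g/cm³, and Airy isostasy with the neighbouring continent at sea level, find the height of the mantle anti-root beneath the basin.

13.5 km

Isostatic balance requires: replacing crust with seawater at the top is compensated by replacing crust with mantle at the base: d (ρ_c − ρ_w) = a (ρ_m − ρ_c).
a = d (ρ_c − ρ_w)/(ρ_m − ρ_c) = 4.35 km × 1.68/0.54 = 13.5 km.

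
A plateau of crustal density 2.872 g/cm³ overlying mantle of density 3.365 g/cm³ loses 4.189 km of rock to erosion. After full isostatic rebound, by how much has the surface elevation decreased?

Rebound u = e ρ_c/ρ_m = 4.189 km × 2.872/3.365 = 3.575 km.
Net surface drop = e − u = 4.189 km − 3.575 km = e (ρ_m − ρ_c)/ρ_m = 0.614 km.

0.614 km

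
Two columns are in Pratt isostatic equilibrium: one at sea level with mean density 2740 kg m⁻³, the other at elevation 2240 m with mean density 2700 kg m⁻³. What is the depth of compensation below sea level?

151000 m

ρ_ref D = ρ (D + h) → D (ρ_ref − ρ) = ρ h.
D = ρ h/(ρ_ref − ρ) = 2700 × 2240 m/(2740 − 2700) = 151000 m.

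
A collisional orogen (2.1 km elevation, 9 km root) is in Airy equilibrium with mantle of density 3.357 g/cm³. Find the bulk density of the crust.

2.72 g/cm³

ρ_c h = (ρ_m − ρ_c) r → ρ_c (h + r) = ρ_m r → ρ_c = ρ_m r / (h + r).
ρ_c = 3.357 × 9 km / (2.1 km + 9 km) = 2.72 g/cm³.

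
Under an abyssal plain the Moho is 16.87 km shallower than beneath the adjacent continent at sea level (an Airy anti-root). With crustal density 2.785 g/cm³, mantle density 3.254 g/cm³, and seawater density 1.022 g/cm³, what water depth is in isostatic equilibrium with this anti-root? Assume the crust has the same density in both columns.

Replacing a thickness d of crust by seawater at the top must be balanced by replacing crust with mantle at the base: d (ρ_c − ρ_w) = a (ρ_m − ρ_c).
d = a (ρ_m − ρ_c)/(ρ_c − ρ_w) = 16.87 km × 0.469/1.763 = 4.49 km.

4.49 km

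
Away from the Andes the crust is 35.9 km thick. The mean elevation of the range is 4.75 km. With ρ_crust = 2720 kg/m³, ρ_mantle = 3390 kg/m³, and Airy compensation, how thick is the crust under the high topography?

59.9 km

Root depth r = h ρ_c / (ρ_m − ρ_c) = 4.75 km × 2720 / 670 = 19.28 km.
Total thickness = T + h + r = 35.9 km + 4.75 km + 19.28 km = 59.9 km.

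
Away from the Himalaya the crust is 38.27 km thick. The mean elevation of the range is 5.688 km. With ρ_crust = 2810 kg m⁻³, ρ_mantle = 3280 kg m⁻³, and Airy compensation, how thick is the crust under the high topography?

Root depth r = h ρ_c / (ρ_m − ρ_c) = 5.688 km × 2810 / 470 = 34.01 km.
Total thickness = T + h + r = 38.27 km + 5.688 km + 34.01 km = 78 km.

78 km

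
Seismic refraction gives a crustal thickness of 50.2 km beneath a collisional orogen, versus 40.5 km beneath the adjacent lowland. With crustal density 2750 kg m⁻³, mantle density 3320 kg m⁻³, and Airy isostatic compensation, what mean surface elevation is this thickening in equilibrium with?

1.67 km

Excess crust Δ = 50.2 km − 40.5 km = 9.7 km, split between elevation h and root r with h + r = Δ.
Airy balance ρ_c h = (ρ_m − ρ_c) r gives r = h ρ_c/(ρ_m − ρ_c), so h (1 + ρ_c/(ρ_m − ρ_c)) = Δ, i.e. h = Δ (ρ_m − ρ_c)/ρ_m.
h = 9.7 km × 570/3320 = 1.67 km.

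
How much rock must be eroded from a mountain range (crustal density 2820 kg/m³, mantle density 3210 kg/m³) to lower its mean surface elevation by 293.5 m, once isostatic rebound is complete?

Net drop Δ = e − u = e − e ρ_c/ρ_m = e (ρ_m − ρ_c)/ρ_m.
e = Δ ρ_m/(ρ_m − ρ_c) = 293.5 m × 3210/390 = 2420 m.

2420 m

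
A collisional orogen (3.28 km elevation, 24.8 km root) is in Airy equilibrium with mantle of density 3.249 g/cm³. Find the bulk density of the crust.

2.87 g/cm³

ρ_c h = (ρ_m − ρ_c) r → ρ_c (h + r) = ρ_m r → ρ_c = ρ_m r / (h + r).
ρ_c = 3.249 × 24.8 km / (3.28 km + 24.8 km) = 2.87 g/cm³.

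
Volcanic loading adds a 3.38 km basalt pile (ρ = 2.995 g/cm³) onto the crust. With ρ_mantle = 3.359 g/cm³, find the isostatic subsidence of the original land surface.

3.01 km

Subaerial loading: s = t ρ_load / ρ_m.
s = 3.38 km × 2.995/3.359 = 3.01 km.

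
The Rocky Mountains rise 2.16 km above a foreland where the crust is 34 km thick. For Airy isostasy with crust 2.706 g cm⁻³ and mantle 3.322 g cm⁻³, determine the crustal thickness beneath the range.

Root depth r = h ρ_c / (ρ_m − ρ_c) = 2.16 km × 2.706 / 0.616 = 9.489 km.
Total thickness = T + h + r = 34 km + 2.16 km + 9.489 km = 45.6 km.

45.6 km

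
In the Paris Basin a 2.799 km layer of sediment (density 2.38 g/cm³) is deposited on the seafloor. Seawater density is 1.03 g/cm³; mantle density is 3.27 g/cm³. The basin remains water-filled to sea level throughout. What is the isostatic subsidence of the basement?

Submarine loading: the sediment displaces seawater, and the subsidence is in turn flooded, so s (ρ_m − ρ_w) = t (ρ_sed − ρ_w).
s = 2.799 km × (2.38 − 1.03) / (3.27 − 1.03) = 1.69 km.

1.69 km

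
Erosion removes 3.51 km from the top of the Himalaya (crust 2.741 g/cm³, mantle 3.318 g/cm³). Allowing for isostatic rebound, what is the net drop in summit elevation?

Rebound u = e ρ_c/ρ_m = 3.51 km × 2.741/3.318 = 2.9 km.
Net surface drop = e − u = 3.51 km − 2.9 km = e (ρ_m − ρ_c)/ρ_m = 0.61 km.

0.61 km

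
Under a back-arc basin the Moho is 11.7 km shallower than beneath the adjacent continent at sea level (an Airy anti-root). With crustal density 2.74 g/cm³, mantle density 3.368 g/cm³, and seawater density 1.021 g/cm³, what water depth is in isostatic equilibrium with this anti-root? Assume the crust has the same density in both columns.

Replacing a thickness d of crust by seawater at the top must be balanced by replacing crust with mantle at the base: d (ρ_c − ρ_w) = a (ρ_m − ρ_c).
d = a (ρ_m − ρ_c)/(ρ_c − ρ_w) = 11.7 km × 0.628/1.719 = 4.27 km.

4.27 km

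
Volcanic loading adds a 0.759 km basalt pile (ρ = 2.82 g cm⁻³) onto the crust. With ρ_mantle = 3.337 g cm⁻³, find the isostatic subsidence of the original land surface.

Subaerial loading: s = t ρ_load / ρ_m.
s = 0.759 km × 2.82/3.337 = 0.641 km.

0.641 km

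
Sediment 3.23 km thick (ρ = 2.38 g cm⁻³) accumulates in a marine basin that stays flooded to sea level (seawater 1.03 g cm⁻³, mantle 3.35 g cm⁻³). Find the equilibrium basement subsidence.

1.88 km

Submarine loading: the sediment displaces seawater, and the subsidence is in turn flooded, so s (ρ_m − ρ_w) = t (ρ_sed − ρ_w).
s = 3.23 km × (2.38 − 1.03) / (3.35 − 1.03) = 1.88 km.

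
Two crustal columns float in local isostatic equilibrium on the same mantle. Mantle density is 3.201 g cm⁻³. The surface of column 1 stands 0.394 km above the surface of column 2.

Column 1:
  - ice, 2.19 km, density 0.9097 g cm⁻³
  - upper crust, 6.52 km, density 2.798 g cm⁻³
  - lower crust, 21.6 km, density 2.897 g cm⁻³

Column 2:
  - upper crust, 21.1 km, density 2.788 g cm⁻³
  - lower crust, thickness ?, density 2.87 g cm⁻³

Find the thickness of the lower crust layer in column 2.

Take the compensation level at the base of the deeper column (depth z_c below the surface of column 1) and equate Σ ρ_i t_i down to z_c; mantle fills any gap and the z_c terms cancel.
Column 1: 2.19×0.9097 + 6.52×2.798 + 21.6×2.897 + (z_c − 30.31)×3.201
Column 2: 0.394×0 + 21.1×2.788 + x×2.87 + (z_c − 0.394 − 21.1 − x)×3.201
The z_c×3.201 term appears on both sides and cancels. Collect the known terms of each column as K = Σ(ρt)_known − 3.201 × (depth of known layers): K_1 = 82.810403 − 3.201×30.31 = −14.211907; K_2 = 58.8268 − 3.201×(0.394 + 21.1) = −9.975494.
Balance: K_1 = K_2 − x×(3.201 − 2.87), so x = (K_2 − K_1)/(3.201 − 2.87) = 4.23641/0.331 = 12.8 km.

12.8 km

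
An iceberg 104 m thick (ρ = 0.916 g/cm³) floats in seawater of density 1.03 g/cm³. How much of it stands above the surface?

11.5 m

Floating equilibrium: submerged depth d = t ρ_obj/ρ_fluid = 104 m × 0.916/1.03 = 92.49 m.
Freeboard = t − d = 104 m − 92.49 m = 11.5 m.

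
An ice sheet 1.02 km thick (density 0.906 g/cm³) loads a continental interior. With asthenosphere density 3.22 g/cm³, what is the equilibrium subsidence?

Balancing pressure at the compensation depth: the ice load ρ_ice t is balanced by mantle displaced below, ρ_m s.
s = t ρ_ice / ρ_m = 1.02 km × 0.906/3.22 = 0.287 km.

0.287 km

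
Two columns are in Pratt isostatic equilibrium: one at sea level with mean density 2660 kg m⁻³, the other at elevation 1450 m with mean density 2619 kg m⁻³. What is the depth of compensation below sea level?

92600 m

ρ_ref D = ρ (D + h) → D (ρ_ref − ρ) = ρ h.
D = ρ h/(ρ_ref − ρ) = 2619 × 1450 m/(2660 − 2619) = 92600 m.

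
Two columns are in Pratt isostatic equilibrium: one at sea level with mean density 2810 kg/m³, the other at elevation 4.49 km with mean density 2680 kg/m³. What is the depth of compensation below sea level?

ρ_ref D = ρ (D + h) → D (ρ_ref − ρ) = ρ h.
D = ρ h/(ρ_ref − ρ) = 2680 × 4.49 km/(2810 − 2680) = 92.6 km.

92.6 km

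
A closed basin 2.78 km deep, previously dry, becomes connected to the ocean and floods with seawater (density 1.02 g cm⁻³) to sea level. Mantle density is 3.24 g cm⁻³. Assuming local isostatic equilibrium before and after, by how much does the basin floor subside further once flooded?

1.28 km

After flooding the water column is d + s deep. Its weight must equal the weight of mantle displaced by the extra subsidence s: (d + s) ρ_w = s ρ_m.
s = d ρ_w / (ρ_m − ρ_w) = 2.78 km × 1.02/(3.24 − 1.02) = 1.28 km.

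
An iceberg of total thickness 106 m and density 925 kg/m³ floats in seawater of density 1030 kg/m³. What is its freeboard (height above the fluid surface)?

10.8 m

Floating equilibrium: submerged depth d = t ρ_obj/ρ_fluid = 106 m × 925/1030 = 95.19 m.
Freeboard = t − d = 106 m − 95.19 m = 10.8 m.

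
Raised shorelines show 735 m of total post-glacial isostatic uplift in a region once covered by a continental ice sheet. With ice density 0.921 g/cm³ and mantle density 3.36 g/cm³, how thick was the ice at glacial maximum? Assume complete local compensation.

2680 m

u = t ρ_ice/ρ_m → t = u ρ_m/ρ_ice = 735 m × 3.36/0.921 = 2680 m.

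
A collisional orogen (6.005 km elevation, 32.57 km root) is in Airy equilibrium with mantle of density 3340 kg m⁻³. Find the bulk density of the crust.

2820 kg m⁻³

ρ_c h = (ρ_m − ρ_c) r → ρ_c (h + r) = ρ_m r → ρ_c = ρ_m r / (h + r).
ρ_c = 3340 × 32.57 km / (6.005 km + 32.57 km) = 2820 kg m⁻³.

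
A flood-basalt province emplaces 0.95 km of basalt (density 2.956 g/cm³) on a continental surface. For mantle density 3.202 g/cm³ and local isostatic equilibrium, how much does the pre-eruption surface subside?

Subaerial loading: s = t ρ_load / ρ_m.
s = 0.95 km × 2.956/3.202 = 0.877 km.

0.877 km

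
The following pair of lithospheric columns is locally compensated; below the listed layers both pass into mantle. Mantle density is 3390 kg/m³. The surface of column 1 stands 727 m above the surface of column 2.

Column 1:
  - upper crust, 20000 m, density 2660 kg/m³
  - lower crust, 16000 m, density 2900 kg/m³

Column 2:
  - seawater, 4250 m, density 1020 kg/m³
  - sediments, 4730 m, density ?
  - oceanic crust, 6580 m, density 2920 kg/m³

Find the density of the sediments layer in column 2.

1950 kg/m³

Take the compensation level at the base of the deeper column (depth z_c below the surface of column 1) and equate Σ ρ_i t_i down to z_c; mantle fills any gap and the z_c terms cancel.
Column 1: 20000×2660 + 16000×2900 + (z_c − 36000)×3390
Column 2: 727×0 + 4250×1020 + 4730×ρ + 6580×2920 + (z_c − 727 − 15560)×3390
The z_c×3390 term appears on both sides and cancels. Collect the known terms of each column as K = Σ(ρt)_known − 3390 × (depth of known layers): K_1 = 99600000 − 3390×36000 = −22440000; K_2 = 23548600 − 3390×(727 + 15560) = −31664330.
Balance: K_1 = K_2 + 4730×ρ, so ρ = (K_1 − K_2)/4730 = 9224330/4730 = 1950 kg/m³.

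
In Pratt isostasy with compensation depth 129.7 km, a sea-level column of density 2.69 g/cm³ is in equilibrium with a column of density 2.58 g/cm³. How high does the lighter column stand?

ρ_ref D = ρ (D + h) → h = D (ρ_ref − ρ)/ρ.
h = 129.7 km × (2.69 − 2.58)/2.58 = 5.53 km.

5.53 km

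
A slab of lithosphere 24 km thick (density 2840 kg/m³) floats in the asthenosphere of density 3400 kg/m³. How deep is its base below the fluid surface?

20 km

Draft d = t ρ_obj/ρ_fluid = 24 km × 2840/3400 = 20 km.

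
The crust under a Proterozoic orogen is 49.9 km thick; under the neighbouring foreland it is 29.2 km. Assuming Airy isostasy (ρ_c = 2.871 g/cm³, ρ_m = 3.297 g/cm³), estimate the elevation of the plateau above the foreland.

Excess crust Δ = 49.9 km − 29.2 km = 20.7 km, split between elevation h and root r with h + r = Δ.
Airy balance ρ_c h = (ρ_m − ρ_c) r gives r = h ρ_c/(ρ_m − ρ_c), so h (1 + ρ_c/(ρ_m − ρ_c)) = Δ, i.e. h = Δ (ρ_m − ρ_c)/ρ_m.
h = 20.7 km × 0.426/3.297 = 2.67 km.

2.67 km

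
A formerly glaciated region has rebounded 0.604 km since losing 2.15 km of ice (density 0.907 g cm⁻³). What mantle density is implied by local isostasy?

ρ_m = ρ_ice t / u = 0.907 × 2.15 km/0.604 km = 3.23 g cm⁻³.

3.23 g cm⁻³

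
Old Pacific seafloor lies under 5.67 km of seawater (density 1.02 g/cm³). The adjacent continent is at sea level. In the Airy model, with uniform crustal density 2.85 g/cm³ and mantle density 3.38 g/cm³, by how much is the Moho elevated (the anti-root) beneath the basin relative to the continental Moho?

By Archimedes' principle applied to the lithosphere: replacing crust with seawater at the top is compensated by replacing crust with mantle at the base: d (ρ_c − ρ_w) = a (ρ_m − ρ_c).
a = d (ρ_c − ρ_w)/(ρ_m − ρ_c) = 5.67 km × 1.83/0.53 = 19.6 km.

19.6 km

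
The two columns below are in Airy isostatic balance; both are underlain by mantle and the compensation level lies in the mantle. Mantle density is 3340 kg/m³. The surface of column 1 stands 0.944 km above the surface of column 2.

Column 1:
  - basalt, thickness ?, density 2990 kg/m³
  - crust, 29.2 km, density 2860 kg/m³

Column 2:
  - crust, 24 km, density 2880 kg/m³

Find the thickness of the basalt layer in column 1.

0.506 km

Take the compensation level at the base of the deeper column (depth z_c below the surface of column 1) and equate Σ ρ_i t_i down to z_c; mantle fills any gap and the z_c terms cancel.
Column 1: x×2990 + 29.2×2860 + (z_c − 29.2 − x)×3340
Column 2: 0.944×0 + 24×2880 + (z_c − 0.944 − 24)×3340
The z_c×3340 term appears on both sides and cancels. Collect the known terms of each column as K = Σ(ρt)_known − 3340 × (depth of known layers): K_1 = 83512 − 3340×29.2 = −14016; K_2 = 69120 − 3340×(0.944 + 24) = −14192.96.
Balance: K_1 − x×(3340 − 2990) = K_2, so x = (K_1 − K_2)/(3340 − 2990) = 176.96/350 = 0.506 km.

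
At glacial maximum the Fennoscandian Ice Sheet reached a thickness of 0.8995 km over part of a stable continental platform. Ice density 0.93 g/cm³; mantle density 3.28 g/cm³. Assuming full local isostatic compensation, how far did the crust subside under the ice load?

Balancing pressure at the compensation depth: the ice load ρ_ice t is balanced by mantle displaced below, ρ_m s.
s = t ρ_ice / ρ_m = 0.8995 km × 0.93/3.28 = 0.255 km.

0.255 km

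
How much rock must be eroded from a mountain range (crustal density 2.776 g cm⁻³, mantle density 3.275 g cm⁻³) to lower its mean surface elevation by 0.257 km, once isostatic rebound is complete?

1.69 km

Net drop Δ = e − u = e − e ρ_c/ρ_m = e (ρ_m − ρ_c)/ρ_m.
e = Δ ρ_m/(ρ_m − ρ_c) = 0.257 km × 3.275/0.499 = 1.69 km.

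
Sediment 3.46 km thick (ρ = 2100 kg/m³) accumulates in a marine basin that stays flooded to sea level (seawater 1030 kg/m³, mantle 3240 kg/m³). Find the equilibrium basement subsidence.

Submarine loading: the sediment displaces seawater, and the subsidence is in turn flooded, so s (ρ_m − ρ_w) = t (ρ_sed − ρ_w).
s = 3.46 km × (2100 − 1030) / (3240 − 1030) = 1.68 km.

1.68 km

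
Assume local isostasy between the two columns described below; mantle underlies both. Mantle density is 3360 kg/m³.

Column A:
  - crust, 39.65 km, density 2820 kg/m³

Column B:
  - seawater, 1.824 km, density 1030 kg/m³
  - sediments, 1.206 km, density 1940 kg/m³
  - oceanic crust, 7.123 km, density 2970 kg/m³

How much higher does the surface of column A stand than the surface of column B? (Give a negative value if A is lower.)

3.77 km

For any compensation level in the mantle, the mantle terms cancel and isostasy reduces to e = (Σt_A − Σt_B) − (Σ(ρt)_A − Σ(ρt)_B) / ρ_m.
Σt_A = 39.65 km; Σt_B = 10.153 km; Σ(ρt)_A = 111813; Σ(ρt)_B = 25373.67 (in km·kg/m³).
e = (39.65 − 10.153) − (111813 − 25373.67) / 3360 = 3.77 km.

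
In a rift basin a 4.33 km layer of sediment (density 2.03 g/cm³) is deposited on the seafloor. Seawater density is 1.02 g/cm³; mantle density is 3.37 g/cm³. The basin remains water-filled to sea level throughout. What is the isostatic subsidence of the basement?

Submarine loading: the sediment displaces seawater, and the subsidence is in turn flooded, so s (ρ_m − ρ_w) = t (ρ_sed − ρ_w).
s = 4.33 km × (2.03 − 1.02) / (3.37 − 1.02) = 1.86 km.

1.86 km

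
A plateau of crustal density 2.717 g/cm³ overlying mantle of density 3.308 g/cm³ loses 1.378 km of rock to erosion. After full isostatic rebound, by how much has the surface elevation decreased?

Rebound u = e ρ_c/ρ_m = 1.378 km × 2.717/3.308 = 1.132 km.
Net surface drop = e − u = 1.378 km − 1.132 km = e (ρ_m − ρ_c)/ρ_m = 0.246 km.

0.246 km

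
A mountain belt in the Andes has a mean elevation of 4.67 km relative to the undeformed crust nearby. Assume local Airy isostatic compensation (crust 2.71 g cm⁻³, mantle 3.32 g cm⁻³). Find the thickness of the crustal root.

20.7 km

By Archimedes' principle applied to the lithosphere: the weight of the topography is balanced by the buoyancy of the root, ρ_c h = (ρ_m − ρ_c) r.
r = h · ρ_c / (ρ_m − ρ_c) = 4.67 km × 2.71 / (3.32 − 2.71) = 20.7 km.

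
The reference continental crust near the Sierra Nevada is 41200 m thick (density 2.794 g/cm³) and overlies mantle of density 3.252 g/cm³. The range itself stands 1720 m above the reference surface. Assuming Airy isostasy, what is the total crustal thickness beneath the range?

Root depth r = h ρ_c / (ρ_m − ρ_c) = 1720 m × 2.794 / 0.458 = 10490 m.
Total thickness = T + h + r = 41200 m + 1720 m + 10490 m = 53400 m.

53400 m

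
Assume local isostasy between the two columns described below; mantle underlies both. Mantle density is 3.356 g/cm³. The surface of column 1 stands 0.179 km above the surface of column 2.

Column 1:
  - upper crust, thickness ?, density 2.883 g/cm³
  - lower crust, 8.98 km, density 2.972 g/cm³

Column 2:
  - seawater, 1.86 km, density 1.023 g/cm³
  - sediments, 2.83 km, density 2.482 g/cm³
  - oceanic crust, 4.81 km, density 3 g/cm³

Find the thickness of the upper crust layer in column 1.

Take the compensation level at the base of the deeper column (depth z_c below the surface of column 1) and equate Σ ρ_i t_i down to z_c; mantle fills any gap and the z_c terms cancel.
Column 1: x×2.883 + 8.98×2.972 + (z_c − 8.98 − x)×3.356
Column 2: 0.179×0 + 1.86×1.023 + 2.83×2.482 + 4.81×3 + (z_c − 0.179 − 9.5)×3.356
The z_c×3.356 term appears on both sides and cancels. Collect the known terms of each column as K = Σ(ρt)_known − 3.356 × (depth of known layers): K_1 = 26.68856 − 3.356×8.98 = −3.44832; K_2 = 23.35684 − 3.356×(0.179 + 9.5) = −9.125884.
Balance: K_1 − x×(3.356 − 2.883) = K_2, so x = (K_1 − K_2)/(3.356 − 2.883) = 5.67756/0.473 = 12 km.

12 km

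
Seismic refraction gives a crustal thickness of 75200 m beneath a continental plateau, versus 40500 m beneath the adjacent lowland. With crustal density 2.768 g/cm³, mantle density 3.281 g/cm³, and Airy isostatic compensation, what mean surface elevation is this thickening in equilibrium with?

5430 m

Excess crust Δ = 75200 m − 40500 m = 34700 m, split between elevation h and root r with h + r = Δ.
Airy balance ρ_c h = (ρ_m − ρ_c) r gives r = h ρ_c/(ρ_m − ρ_c), so h (1 + ρ_c/(ρ_m − ρ_c)) = Δ, i.e. h = Δ (ρ_m − ρ_c)/ρ_m.
h = 34700 m × 0.513/3.281 = 5430 m.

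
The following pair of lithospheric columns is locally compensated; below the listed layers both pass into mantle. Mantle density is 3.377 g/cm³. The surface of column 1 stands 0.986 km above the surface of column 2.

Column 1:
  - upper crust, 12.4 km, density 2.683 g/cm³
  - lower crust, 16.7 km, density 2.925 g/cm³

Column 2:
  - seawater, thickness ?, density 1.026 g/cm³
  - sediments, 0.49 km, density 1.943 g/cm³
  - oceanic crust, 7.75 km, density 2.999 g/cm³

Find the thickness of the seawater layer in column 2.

Take the compensation level at the base of the deeper column (depth z_c below the surface of column 1) and equate Σ ρ_i t_i down to z_c; mantle fills any gap and the z_c terms cancel.
Column 1: 12.4×2.683 + 16.7×2.925 + (z_c − 29.1)×3.377
Column 2: 0.986×0 + x×1.026 + 0.49×1.943 + 7.75×2.999 + (z_c − 0.986 − 8.24 − x)×3.377
The z_c×3.377 term appears on both sides and cancels. Collect the known terms of each column as K = Σ(ρt)_known − 3.377 × (depth of known layers): K_1 = 82.1167 − 3.377×29.1 = −16.154; K_2 = 24.19432 − 3.377×(0.986 + 8.24) = −6.961882.
Balance: K_1 = K_2 − x×(3.377 − 1.026), so x = (K_2 − K_1)/(3.377 − 1.026) = 9.19212/2.351 = 3.91 km.

3.91 km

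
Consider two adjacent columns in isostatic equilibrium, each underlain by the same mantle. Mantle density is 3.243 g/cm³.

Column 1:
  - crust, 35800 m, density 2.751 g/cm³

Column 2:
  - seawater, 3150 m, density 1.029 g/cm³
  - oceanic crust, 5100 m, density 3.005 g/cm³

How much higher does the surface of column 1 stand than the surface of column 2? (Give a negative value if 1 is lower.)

For any compensation level in the mantle, the mantle terms cancel and isostasy reduces to e = (Σt_1 − Σt_2) − (Σ(ρt)_1 − Σ(ρt)_2) / ρ_m.
Σt_1 = 35800 m; Σt_2 = 8250 m; Σ(ρt)_1 = 98485.8; Σ(ρt)_2 = 18566.85 (in m·g/cm³).
e = (35800 − 8250) − (98485.8 − 18566.85) / 3.243 = 2910 m.

2910 m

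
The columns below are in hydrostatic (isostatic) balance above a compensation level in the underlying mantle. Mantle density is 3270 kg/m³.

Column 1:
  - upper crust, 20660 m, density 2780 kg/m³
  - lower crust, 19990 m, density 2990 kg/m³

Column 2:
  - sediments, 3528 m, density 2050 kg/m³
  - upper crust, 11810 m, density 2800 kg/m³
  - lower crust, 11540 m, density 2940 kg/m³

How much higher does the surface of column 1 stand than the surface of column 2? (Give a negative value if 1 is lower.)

629 m

For any compensation level in the mantle, the mantle terms cancel and isostasy reduces to e = (Σt_1 − Σt_2) − (Σ(ρt)_1 − Σ(ρt)_2) / ρ_m.
Σt_1 = 40650 m; Σt_2 = 26878 m; Σ(ρt)_1 = 117204900; Σ(ρt)_2 = 74228000 (in m·kg/m³).
e = (40650 − 26878) − (117204900 − 74228000) / 3270 = 629 m.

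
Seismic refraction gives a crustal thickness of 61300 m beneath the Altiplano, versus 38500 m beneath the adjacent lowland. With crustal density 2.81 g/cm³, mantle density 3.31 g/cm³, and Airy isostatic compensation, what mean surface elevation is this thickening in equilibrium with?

Excess crust Δ = 61300 m − 38500 m = 22800 m, split between elevation h and root r with h + r = Δ.
Airy balance ρ_c h = (ρ_m − ρ_c) r gives r = h ρ_c/(ρ_m − ρ_c), so h (1 + ρ_c/(ρ_m − ρ_c)) = Δ, i.e. h = Δ (ρ_m − ρ_c)/ρ_m.
h = 22800 m × 0.5/3.31 = 3440 m.

3440 m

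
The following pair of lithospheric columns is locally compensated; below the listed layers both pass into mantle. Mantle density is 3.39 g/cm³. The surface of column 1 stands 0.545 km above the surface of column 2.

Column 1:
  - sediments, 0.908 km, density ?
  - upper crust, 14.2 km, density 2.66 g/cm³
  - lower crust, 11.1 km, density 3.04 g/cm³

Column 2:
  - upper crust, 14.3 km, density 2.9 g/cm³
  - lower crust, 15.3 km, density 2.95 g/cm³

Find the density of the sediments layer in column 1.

1.92 g/cm³

Take the compensation level at the base of the deeper column (depth z_c below the surface of column 1) and equate Σ ρ_i t_i down to z_c; mantle fills any gap and the z_c terms cancel.
Column 1: 0.908×ρ + 14.2×2.66 + 11.1×3.04 + (z_c − 26.208)×3.39
Column 2: 0.545×0 + 14.3×2.9 + 15.3×2.95 + (z_c − 0.545 − 29.6)×3.39
The z_c×3.39 term appears on both sides and cancels. Collect the known terms of each column as K = Σ(ρt)_known − 3.39 × (depth of known layers): K_1 = 71.516 − 3.39×26.208 = −17.32912; K_2 = 86.605 − 3.39×(0.545 + 29.6) = −15.58655.
Balance: K_1 + 0.908×ρ = K_2, so ρ = (K_2 − K_1)/0.908 = 1.74257/0.908 = 1.92 g/cm³.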